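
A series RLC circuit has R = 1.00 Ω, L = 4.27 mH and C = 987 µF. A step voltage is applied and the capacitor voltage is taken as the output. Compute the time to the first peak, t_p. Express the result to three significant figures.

t_p ≈ 0.00664 s

For a series RLC circuit (capacitor voltage as output), ω_n = 1/√(LC) = 1/√(4.27 mH · 987 µF) = 487 rad/s.
ζ = (R/2)·√(C/L) = (1.00/2)·√(987 µF/4.27 mH) = 0.240.
ω_d = 487·√(1 − 0.240²) = 473 rad/s. t_p = π/ω_d = 0.00664 s.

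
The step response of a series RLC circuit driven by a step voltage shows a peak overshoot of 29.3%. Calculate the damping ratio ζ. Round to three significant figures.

ζ ≈ 0.364

From %OS = 100·exp(−πζ/√(1−ζ²)), invert to get ζ = −ln(OS)/√(π² + ln²(OS)) with OS = 0.293.
−ln 0.293 = 1.228, so ζ = 1.228/√(π² + 1.507) = 0.364.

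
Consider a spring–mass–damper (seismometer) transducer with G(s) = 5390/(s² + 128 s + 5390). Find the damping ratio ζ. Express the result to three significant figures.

Comparing the denominator to s² + 2ζω_n s + ω_n²: ω_n = √5390 = 73.4 rad/s, and 2ζω_n = 128 so ζ = 128/(2·73.4) = 0.872.

ζ ≈ 0.872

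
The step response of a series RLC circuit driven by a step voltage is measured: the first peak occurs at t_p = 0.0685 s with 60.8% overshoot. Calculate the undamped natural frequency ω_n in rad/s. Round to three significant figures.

ω_n ≈ 46.4 rad/s

The overshoot fixes ζ = −ln(OS)/√(π²+ln²(OS)) = 0.156.
t_p = π/ω_d ⇒ ω_d = 45.9 rad/s; then ω_n = ω_d/√(1−ζ²) = 46.4 rad/s.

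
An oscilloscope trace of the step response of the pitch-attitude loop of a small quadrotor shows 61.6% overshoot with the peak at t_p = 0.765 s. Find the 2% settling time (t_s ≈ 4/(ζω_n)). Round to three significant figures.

From the overshoot, ζ = −ln(OS)/√(π²+ln²(OS)) = 0.152.
From t_p = π/ω_d, ω_d = π/0.765 = 4.11 rad/s, so ω_n = ω_d/√(1−ζ²) = 4.16 rad/s.
t_s ≈ 4/(ζω_n) = 4/(0.152·4.16) = 6.32 s.

t_s ≈ 6.32 s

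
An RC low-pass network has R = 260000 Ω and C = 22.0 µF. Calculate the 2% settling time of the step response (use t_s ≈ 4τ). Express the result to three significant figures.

τ = RC = 260000 × 22.0 µF = 5.72 s.
t_s ≈ 4τ = 22.9 s.

t_s ≈ 22.9 s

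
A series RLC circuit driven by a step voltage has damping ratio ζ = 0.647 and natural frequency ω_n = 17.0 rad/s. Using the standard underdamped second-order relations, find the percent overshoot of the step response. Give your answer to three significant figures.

For an underdamped second-order system, %OS = 100·exp(−πζ/√(1−ζ²)).
πζ/√(1−ζ²) = π·0.647/√(1−0.419) = 2.666, so %OS = 100·e^(−2.666) = 6.95%.

%OS ≈ 6.95%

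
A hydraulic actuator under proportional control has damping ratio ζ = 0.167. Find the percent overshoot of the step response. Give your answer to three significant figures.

%OS ≈ 58.7%

For an underdamped second-order system, %OS = 100·exp(−πζ/√(1−ζ²)).
πζ/√(1−ζ²) = π·0.167/√(1−0.0279) = 0.5321, so %OS = 100·e^(−0.5321) = 58.7%.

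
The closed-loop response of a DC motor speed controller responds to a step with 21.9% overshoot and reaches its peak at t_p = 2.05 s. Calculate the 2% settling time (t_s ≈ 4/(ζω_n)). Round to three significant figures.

t_s ≈ 5.40 s

The overshoot fixes ζ = −ln(OS)/√(π²+ln²(OS)) = 0.435.
t_p = π/ω_d ⇒ ω_d = 1.53 rad/s; then ω_n = ω_d/√(1−ζ²) = 1.70 rad/s.
t_s ≈ 4/(ζω_n) = 4/(0.435·1.70) = 5.40 s.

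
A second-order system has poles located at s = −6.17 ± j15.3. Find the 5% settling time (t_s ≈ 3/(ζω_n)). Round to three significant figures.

t_s ≈ 0.486 s

For poles at −σ ± jω_d, ζω_n = σ = 6.17, so t_s ≈ 3/σ = 0.486 s.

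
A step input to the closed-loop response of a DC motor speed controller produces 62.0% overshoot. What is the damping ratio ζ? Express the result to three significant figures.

From %OS = 100·exp(−πζ/√(1−ζ²)), invert to get ζ = −ln(OS)/√(π² + ln²(OS)) with OS = 0.620.
−ln 0.620 = 0.4780, so ζ = 0.4780/√(π² + 0.2285) = 0.150.

ζ ≈ 0.150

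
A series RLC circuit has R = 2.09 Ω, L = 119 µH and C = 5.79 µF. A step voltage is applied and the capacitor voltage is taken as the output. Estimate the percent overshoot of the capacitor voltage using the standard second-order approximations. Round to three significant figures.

%OS ≈ 47.5%

For a series RLC circuit (capacitor voltage as output), ω_n = 1/√(LC) = 1/√(119 µH · 5.79 µF) = 38100 rad/s.
ζ = (R/2)·√(C/L) = (2.09/2)·√(5.79 µF/119 µH) = 0.231.
%OS = 100 e^{−πζ/√(1−ζ²)} with ζ = 0.231 gives 47.5%.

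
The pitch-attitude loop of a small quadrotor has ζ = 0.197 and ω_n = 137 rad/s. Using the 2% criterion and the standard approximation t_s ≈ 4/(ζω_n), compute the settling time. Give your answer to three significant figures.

t_s ≈ 0.148 s

t_s ≈ 4/(ζω_n) = 4/(0.197 × 137) = 0.148 s.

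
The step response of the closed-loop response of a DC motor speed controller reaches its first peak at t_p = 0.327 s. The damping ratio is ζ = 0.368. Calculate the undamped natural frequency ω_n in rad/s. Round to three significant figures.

Peak time t_p = π/ω_d, so ω_d = π/t_p = π/0.327 = 9.61 rad/s.
ω_n = ω_d/√(1−ζ²) = 9.61/√0.865 = 10.3 rad/s.

ω_n ≈ 10.3 rad/s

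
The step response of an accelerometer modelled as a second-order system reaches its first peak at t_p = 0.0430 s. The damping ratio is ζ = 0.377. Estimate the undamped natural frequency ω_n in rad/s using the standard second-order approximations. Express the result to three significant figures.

Peak time t_p = π/ω_d, so ω_d = π/t_p = π/0.0430 = 73.1 rad/s.
ω_n = ω_d/√(1−ζ²) = 73.1/√0.858 = 78.9 rad/s.

ω_n ≈ 78.9 rad/s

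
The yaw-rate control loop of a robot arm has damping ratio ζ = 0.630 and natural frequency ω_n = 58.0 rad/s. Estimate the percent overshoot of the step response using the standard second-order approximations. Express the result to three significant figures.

%OS ≈ 7.82%

For an underdamped second-order system, %OS = 100·exp(−πζ/√(1−ζ²)).
πζ/√(1−ζ²) = π·0.630/√(1−0.397) = 2.549, so %OS = 100·e^(−2.549) = 7.82%.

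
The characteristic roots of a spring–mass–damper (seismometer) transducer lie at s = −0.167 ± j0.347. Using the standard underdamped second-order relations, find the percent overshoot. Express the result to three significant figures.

|pole| = ω_n = √(0.167² + 0.347²) = 0.385 rad/s; ζ = cos θ = σ/ω_n = 0.434.
%OS = 100·exp(−πζ/√(1−ζ²)) = 22.0%.

%OS ≈ 22.0%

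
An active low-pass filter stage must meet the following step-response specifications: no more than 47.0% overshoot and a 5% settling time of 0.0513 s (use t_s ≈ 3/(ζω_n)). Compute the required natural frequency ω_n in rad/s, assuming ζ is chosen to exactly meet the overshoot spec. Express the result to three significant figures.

From %OS = 100·exp(−πζ/√(1−ζ²)), invert to get ζ = −ln(OS)/√(π² + ln²(OS)) with OS = 0.470.
−ln 0.470 = 0.7550, so ζ = 0.7550/√(π² + 0.5701) = 0.234.
From t_s ≈ 3/(ζω_n): ω_n = 3/(ζ·t_s) = 3/(0.234·0.0513) = 250 rad/s.

ω_n ≈ 250 rad/s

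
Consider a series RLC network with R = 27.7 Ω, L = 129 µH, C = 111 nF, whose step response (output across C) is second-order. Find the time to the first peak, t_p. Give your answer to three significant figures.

t_p ≈ 0.0000130 s

For a series RLC circuit (capacitor voltage as output), ω_n = 1/√(LC) = 1/√(129 µH · 111 nF) = 264000 rad/s.
ζ = (R/2)·√(C/L) = (27.7/2)·√(111 nF/129 µH) = 0.406.
ω_d = ω_n√(1−ζ²) = 241000 rad/s. t_p = π/ω_d = 0.0000130 s.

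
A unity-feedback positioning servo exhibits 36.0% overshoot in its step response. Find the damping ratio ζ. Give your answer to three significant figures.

From %OS = 100·exp(−πζ/√(1−ζ²)), invert to get ζ = −ln(OS)/√(π² + ln²(OS)) with OS = 0.360.
−ln 0.360 = 1.022, so ζ = 1.022/√(π² + 1.044) = 0.309.

ζ ≈ 0.309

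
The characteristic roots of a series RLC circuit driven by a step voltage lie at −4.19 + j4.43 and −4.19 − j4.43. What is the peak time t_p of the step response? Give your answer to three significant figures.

t_p = π/ω_d with ω_d = 4.43 (the imaginary part), so t_p = 0.709 s.

t_p ≈ 0.709 s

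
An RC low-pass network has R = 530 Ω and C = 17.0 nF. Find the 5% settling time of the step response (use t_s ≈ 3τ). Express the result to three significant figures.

τ = RC = 530 × 17.0 nF = 0.00000901 s.
t_s ≈ 3τ = 0.0000270 s.

t_s ≈ 0.0000270 s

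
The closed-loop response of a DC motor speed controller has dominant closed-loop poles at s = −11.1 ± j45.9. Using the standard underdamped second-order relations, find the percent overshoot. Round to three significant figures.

|pole| = ω_n = √(11.1² + 45.9²) = 47.2 rad/s; ζ = cos θ = σ/ω_n = 0.235.
%OS = 100 e^{−πζ/√(1−ζ²)} with ζ = 0.235 gives 46.8%.

%OS ≈ 46.8%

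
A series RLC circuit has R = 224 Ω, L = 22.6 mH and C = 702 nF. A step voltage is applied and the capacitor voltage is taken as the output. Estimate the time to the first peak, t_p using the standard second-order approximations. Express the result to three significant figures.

For a series RLC circuit (capacitor voltage as output), ω_n = 1/√(LC) = 1/√(22.6 mH · 702 nF) = 7940 rad/s.
ζ = (R/2)·√(C/L) = (224/2)·√(702 nF/22.6 mH) = 0.624.
ω_d = ω_n√(1−ζ²) = 6200 rad/s. t_p = π/ω_d = 0.000507 s.

t_p ≈ 0.000507 s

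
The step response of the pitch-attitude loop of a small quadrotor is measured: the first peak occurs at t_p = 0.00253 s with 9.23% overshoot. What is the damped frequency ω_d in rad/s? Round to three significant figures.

t_p = π/ω_d, so ω_d = π/0.00253 = 1240 rad/s.

ω_d ≈ 1240 rad/s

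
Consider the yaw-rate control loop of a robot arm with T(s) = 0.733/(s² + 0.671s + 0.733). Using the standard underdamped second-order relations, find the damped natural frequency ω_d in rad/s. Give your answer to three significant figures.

ω_d ≈ 0.788 rad/s

Comparing the denominator to s² + 2ζω_n s + ω_n²: ω_n = √0.733 = 0.856 rad/s, and 2ζω_n = 0.671 so ζ = 0.671/(2·0.856) = 0.392.
The damped frequency ω_d = ω_n√(1−ζ²) = 0.788 rad/s.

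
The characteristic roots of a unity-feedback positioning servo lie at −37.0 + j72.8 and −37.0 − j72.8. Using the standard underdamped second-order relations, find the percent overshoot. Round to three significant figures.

%OS ≈ 20.3%

|pole| = ω_n = √(37.0² + 72.8²) = 81.7 rad/s; ζ = cos θ = σ/ω_n = 0.453.
%OS = 100·exp(−πζ/√(1−ζ²)) = 20.3%.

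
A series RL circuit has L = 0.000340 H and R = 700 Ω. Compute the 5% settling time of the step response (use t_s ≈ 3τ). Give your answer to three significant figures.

t_s ≈ 0.00000146 s

τ = L/R = 0.000340/700 = 0.000000486 s.
t_s ≈ 3τ = 0.00000146 s.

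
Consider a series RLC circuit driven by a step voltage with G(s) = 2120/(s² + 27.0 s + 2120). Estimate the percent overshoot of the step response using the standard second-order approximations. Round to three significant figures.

%OS ≈ 38.2%

ω_n = √2120 = 46.0 rad/s; ζ = 27.0/(2·46.0) = 0.293.
%OS = 100·exp(−πζ/√(1−ζ²)) = 38.2%.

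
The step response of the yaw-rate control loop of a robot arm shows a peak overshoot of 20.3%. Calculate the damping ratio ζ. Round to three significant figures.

Inverting the overshoot relation: ζ = |ln 0.203|/√(π² + ln²0.203) = 0.453.

ζ ≈ 0.453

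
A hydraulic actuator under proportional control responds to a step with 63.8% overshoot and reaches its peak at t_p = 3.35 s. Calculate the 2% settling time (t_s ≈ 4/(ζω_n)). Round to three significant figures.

t_s ≈ 29.8 s

The overshoot fixes ζ = −ln(OS)/√(π²+ln²(OS)) = 0.142.
t_p = π/ω_d ⇒ ω_d = 0.938 rad/s; then ω_n = ω_d/√(1−ζ²) = 0.947 rad/s.
t_s ≈ 4/(ζω_n) = 4/(0.142·0.947) = 29.8 s.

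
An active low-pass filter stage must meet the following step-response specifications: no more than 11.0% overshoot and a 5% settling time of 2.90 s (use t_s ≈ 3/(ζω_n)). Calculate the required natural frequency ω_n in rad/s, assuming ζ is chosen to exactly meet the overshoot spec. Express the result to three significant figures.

From %OS = 100·exp(−πζ/√(1−ζ²)), invert to get ζ = −ln(OS)/√(π² + ln²(OS)) with OS = 0.110.
−ln 0.110 = 2.207, so ζ = 2.207/√(π² + 4.872) = 0.575.
Then ω_n = 3/(ζ t_s) = 3/(0.575 × 2.90) = 1.80 rad/s.

ω_n ≈ 1.80 rad/s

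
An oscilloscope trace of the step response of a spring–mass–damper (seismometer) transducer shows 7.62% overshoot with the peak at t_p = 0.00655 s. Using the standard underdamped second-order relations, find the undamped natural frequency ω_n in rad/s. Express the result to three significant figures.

From the overshoot, ζ = −ln(OS)/√(π²+ln²(OS)) = 0.634.
t_p = π/ω_d ⇒ ω_d = 480 rad/s; then ω_n = ω_d/√(1−ζ²) = 620 rad/s.

ω_n ≈ 620 rad/s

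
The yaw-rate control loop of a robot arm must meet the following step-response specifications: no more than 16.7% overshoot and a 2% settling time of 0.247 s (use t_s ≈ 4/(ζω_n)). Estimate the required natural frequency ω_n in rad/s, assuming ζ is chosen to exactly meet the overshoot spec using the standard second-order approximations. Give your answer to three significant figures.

ω_n ≈ 32.7 rad/s

Inverting the overshoot relation: ζ = |ln 0.167|/√(π² + ln²0.167) = 0.495.
Then ω_n = 4/(ζ t_s) = 4/(0.495 × 0.247) = 32.7 rad/s.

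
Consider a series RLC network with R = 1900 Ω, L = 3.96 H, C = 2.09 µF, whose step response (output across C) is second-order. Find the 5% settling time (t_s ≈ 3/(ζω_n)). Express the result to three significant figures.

For a series RLC circuit (capacitor voltage as output), ω_n = 1/√(LC) = 1/√(3.96 H · 2.09 µF) = 348 rad/s.
ζ = (R/2)·√(C/L) = (1900/2)·√(2.09 µF/3.96 H) = 0.690.
t_s ≈ 3/(ζω_n) = 0.0125 s.

t_s ≈ 0.0125 s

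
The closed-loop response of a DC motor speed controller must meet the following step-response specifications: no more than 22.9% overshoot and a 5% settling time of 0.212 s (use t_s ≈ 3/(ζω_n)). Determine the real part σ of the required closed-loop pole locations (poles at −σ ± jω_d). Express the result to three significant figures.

σ ≈ 14.2

The settling-time spec alone fixes σ = ζω_n = 3/t_s = 3/0.212 = 14.2.
(Overshoot then fixes ζ = 0.425 and hence ω_d = σ·√(1−ζ²)/ζ = 30.2 rad/s.)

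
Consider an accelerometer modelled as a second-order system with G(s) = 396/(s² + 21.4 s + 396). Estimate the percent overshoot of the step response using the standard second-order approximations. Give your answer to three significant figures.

Matching coefficients with s² + 2ζω_n s + ω_n² gives ω_n² = 396 ⇒ ω_n = 19.9 rad/s, and ζ = 21.4/(2ω_n) = 0.538.
%OS = 100 e^{−πζ/√(1−ζ²)} with ζ = 0.538 gives 13.5%.

%OS ≈ 13.5%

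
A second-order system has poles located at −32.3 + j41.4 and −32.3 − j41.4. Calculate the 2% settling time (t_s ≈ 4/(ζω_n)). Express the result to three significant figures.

t_s ≈ 0.124 s

For poles at −σ ± jω_d, ζω_n = σ = 32.3, so t_s ≈ 4/σ = 0.124 s.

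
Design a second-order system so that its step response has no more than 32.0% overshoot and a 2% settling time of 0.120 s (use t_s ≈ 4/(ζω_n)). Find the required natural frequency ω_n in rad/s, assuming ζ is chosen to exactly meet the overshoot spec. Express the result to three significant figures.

ω_n ≈ 97.8 rad/s

From %OS = 100·exp(−πζ/√(1−ζ²)), invert to get ζ = −ln(OS)/√(π² + ln²(OS)) with OS = 0.320.
−ln 0.320 = 1.139, so ζ = 1.139/√(π² + 1.298) = 0.341.
Then ω_n = 4/(ζ t_s) = 4/(0.341 × 0.120) = 97.8 rad/s.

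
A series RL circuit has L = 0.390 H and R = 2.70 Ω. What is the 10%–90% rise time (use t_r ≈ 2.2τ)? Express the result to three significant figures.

τ = L/R = 0.390/2.70 = 0.144 s.
t_r ≈ 2.2τ = 0.318 s.

t_r ≈ 0.318 s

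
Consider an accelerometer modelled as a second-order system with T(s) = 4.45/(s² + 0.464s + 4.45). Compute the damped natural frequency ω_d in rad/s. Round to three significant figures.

ω_n = √4.45 = 2.11 rad/s; ζ = 0.464/(2·2.11) = 0.110.
ω_d = ω_n√(1−ζ²) = 2.10 rad/s.

ω_d ≈ 2.10 rad/s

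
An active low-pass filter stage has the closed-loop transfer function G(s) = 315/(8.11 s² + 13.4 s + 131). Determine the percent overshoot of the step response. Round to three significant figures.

Dividing through by 8.11: denominator becomes s² + 1.652 s + 16.15.
So ω_n = √16.15 = 4.02 rad/s and ζ = 1.652/(2·4.02) = 0.206.
Overshoot: exp(−π·0.206/√(1−0.206²)) = 0.517, i.e. 51.7%.

%OS ≈ 51.7%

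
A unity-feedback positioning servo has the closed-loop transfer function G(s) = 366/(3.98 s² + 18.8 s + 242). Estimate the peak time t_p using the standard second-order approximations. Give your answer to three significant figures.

t_p ≈ 0.423 s

Dividing through by 3.98: denominator becomes s² + 4.724 s + 60.80.
So ω_n = √60.80 = 7.80 rad/s and ζ = 4.724/(2·7.80) = 0.303.
The damped frequency ω_d = ω_n√(1−ζ²) = 7.43 rad/s. t_p = π/ω_d = 0.423 s.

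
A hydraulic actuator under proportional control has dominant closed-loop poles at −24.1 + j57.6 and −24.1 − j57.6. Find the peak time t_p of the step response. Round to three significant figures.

t_p = π/ω_d with ω_d = 57.6 (the imaginary part), so t_p = 0.0545 s.

t_p ≈ 0.0545 s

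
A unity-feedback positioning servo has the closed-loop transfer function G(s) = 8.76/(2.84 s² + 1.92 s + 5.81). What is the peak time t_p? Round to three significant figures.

t_p ≈ 2.26 s

Dividing through by 2.84: denominator becomes s² + 0.6761 s + 2.046.
So ω_n = √2.046 = 1.43 rad/s and ζ = 0.6761/(2·1.43) = 0.236.
The damped frequency ω_d = ω_n√(1−ζ²) = 1.39 rad/s. t_p = π/ω_d = 2.26 s.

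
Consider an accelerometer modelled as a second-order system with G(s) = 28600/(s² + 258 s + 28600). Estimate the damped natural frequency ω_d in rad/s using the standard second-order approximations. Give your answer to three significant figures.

ω_d ≈ 109 rad/s

ω_n = √28600 = 169 rad/s; ζ = 258/(2·169) = 0.763.
ω_d = ω_n√(1−ζ²) = 109 rad/s.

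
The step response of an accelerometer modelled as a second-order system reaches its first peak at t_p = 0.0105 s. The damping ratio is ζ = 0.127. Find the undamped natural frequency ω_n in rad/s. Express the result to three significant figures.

Peak time t_p = π/ω_d, so ω_d = π/t_p = π/0.0105 = 299 rad/s.
ω_n = ω_d/√(1−ζ²) = 299/√0.984 = 302 rad/s.

ω_n ≈ 302 rad/s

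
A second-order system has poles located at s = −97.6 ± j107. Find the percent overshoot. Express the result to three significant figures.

%OS ≈ 5.69%

The poles are at −σ ± jω_d with σ = 97.6 and ω_d = 107, so ω_n = √(σ²+ω_d²) = 145 rad/s and ζ = σ/ω_n = 0.674.
Overshoot: exp(−π·0.674/√(1−0.674²)) = 0.0569, i.e. 5.69%.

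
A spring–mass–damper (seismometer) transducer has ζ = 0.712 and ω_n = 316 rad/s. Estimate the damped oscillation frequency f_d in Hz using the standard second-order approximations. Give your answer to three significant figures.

f_d ≈ 35.3 Hz

ω_d = ω_n√(1−ζ²) = 316·√0.493 = 222 rad/s.
f_d = ω_d/(2π) = 35.3 Hz.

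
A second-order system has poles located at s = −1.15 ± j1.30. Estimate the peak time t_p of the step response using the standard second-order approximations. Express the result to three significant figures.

t_p = π/ω_d with ω_d = 1.30 (the imaginary part), so t_p = 2.42 s.

t_p ≈ 2.42 s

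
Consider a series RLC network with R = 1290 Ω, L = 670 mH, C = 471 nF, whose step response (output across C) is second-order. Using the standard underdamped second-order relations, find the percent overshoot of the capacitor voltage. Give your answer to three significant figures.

%OS ≈ 13.3%

For a series RLC circuit (capacitor voltage as output), ω_n = 1/√(LC) = 1/√(670 mH · 471 nF) = 1780 rad/s.
ζ = (R/2)·√(C/L) = (1290/2)·√(471 nF/670 mH) = 0.541.
%OS = 100·exp(−πζ/√(1−ζ²)) = 13.3%.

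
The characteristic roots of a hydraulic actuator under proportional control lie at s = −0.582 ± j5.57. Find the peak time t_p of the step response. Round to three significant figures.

t_p = π/ω_d with ω_d = 5.57 (the imaginary part), so t_p = 0.564 s.

t_p ≈ 0.564 s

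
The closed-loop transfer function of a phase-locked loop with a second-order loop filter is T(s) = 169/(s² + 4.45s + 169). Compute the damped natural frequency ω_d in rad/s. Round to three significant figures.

Matching coefficients with s² + 2ζω_n s + ω_n² gives ω_n² = 169 ⇒ ω_n = 13.0 rad/s, and ζ = 4.45/(2ω_n) = 0.171.
The damped frequency ω_d = ω_n√(1−ζ²) = 12.8 rad/s.

ω_d ≈ 12.8 rad/s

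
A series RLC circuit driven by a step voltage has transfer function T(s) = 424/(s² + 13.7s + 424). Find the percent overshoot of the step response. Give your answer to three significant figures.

Matching coefficients with s² + 2ζω_n s + ω_n² gives ω_n² = 424 ⇒ ω_n = 20.6 rad/s, and ζ = 13.7/(2ω_n) = 0.333.
%OS = 100·exp(−πζ/√(1−ζ²)) = 33.0%.

%OS ≈ 33.0%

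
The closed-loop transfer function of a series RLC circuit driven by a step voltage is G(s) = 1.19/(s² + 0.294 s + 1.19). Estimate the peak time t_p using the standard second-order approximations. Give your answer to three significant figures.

Matching coefficients with s² + 2ζω_n s + ω_n² gives ω_n² = 1.19 ⇒ ω_n = 1.09 rad/s, and ζ = 0.294/(2ω_n) = 0.135.
ω_d = 1.09·√(1 − 0.135²) = 1.08 rad/s. Then t_p = π/ω_d = 2.91 s.

t_p ≈ 2.91 s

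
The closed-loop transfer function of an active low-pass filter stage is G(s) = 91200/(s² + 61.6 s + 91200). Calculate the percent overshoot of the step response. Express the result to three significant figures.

ω_n = √91200 = 302 rad/s; ζ = 61.6/(2·302) = 0.102.
%OS = 100 e^{−πζ/√(1−ζ²)} with ζ = 0.102 gives 72.5%.

%OS ≈ 72.5%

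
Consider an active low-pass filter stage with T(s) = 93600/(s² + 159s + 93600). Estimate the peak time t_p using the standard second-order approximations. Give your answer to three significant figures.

t_p ≈ 0.0106 s

ω_n = √93600 = 306 rad/s; ζ = 159/(2·306) = 0.260.
ω_d = 306·√(1 − 0.260²) = 295 rad/s. Then t_p = π/ω_d = 0.0106 s.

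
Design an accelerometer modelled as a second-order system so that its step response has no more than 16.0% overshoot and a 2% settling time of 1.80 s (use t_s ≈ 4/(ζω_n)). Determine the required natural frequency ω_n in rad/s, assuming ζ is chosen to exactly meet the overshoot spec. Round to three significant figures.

ω_n ≈ 4.41 rad/s

Inverting the overshoot relation: ζ = |ln 0.160|/√(π² + ln²0.160) = 0.504.
Then ω_n = 4/(ζ t_s) = 4/(0.504 × 1.80) = 4.41 rad/s.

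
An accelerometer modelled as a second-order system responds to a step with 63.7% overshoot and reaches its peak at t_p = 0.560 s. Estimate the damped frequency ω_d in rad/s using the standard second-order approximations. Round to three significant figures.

t_p = π/ω_d, so ω_d = π/0.560 = 5.61 rad/s.

ω_d ≈ 5.61 rad/s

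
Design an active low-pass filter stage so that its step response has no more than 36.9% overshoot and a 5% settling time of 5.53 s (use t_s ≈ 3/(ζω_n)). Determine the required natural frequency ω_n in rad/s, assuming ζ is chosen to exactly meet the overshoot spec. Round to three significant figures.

ω_n ≈ 1.79 rad/s

Inverting the overshoot relation: ζ = |ln 0.369|/√(π² + ln²0.369) = 0.302.
From t_s ≈ 3/(ζω_n): ω_n = 3/(ζ·t_s) = 3/(0.302·5.53) = 1.79 rad/s.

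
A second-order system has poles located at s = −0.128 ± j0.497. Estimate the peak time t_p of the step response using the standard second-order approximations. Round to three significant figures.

t_p ≈ 6.32 s

t_p = π/ω_d with ω_d = 0.497 (the imaginary part), so t_p = 6.32 s.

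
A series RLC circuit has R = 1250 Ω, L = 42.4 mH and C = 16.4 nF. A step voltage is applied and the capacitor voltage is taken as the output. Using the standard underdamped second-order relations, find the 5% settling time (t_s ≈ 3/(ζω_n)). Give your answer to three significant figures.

t_s ≈ 0.000204 s

For a series RLC circuit (capacitor voltage as output), ω_n = 1/√(LC) = 1/√(42.4 mH · 16.4 nF) = 37900 rad/s.
ζ = (R/2)·√(C/L) = (1250/2)·√(16.4 nF/42.4 mH) = 0.389.
t_s ≈ 3/(ζω_n) = 0.000204 s.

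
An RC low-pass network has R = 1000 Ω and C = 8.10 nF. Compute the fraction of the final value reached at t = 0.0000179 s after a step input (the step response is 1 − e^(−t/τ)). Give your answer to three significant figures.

y/y_∞ ≈ 0.890

τ = RC = 1000 × 8.10 nF = 0.00000810 s.
y(t)/y_∞ = 1 − e^(−t/τ) = 1 − e^(−0.0000179/0.00000810) = 1 − e^(−2.21) = 0.890.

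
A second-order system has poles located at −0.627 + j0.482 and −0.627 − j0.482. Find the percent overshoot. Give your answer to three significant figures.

With σ = 0.627, ω_d = 0.482: ω_n = √(σ²+ω_d²) = 0.791 rad/s, ζ = σ/ω_n = 0.793.
%OS = 100·exp(−πζ/√(1−ζ²)) = 1.68%.

%OS ≈ 1.68%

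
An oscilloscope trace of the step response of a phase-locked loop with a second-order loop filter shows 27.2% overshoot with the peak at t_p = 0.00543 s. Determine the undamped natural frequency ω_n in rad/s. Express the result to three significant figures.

The overshoot fixes ζ = −ln(OS)/√(π²+ln²(OS)) = 0.383.
From t_p = π/ω_d, ω_d = π/0.00543 = 579 rad/s, so ω_n = ω_d/√(1−ζ²) = 626 rad/s.

ω_n ≈ 626 rad/s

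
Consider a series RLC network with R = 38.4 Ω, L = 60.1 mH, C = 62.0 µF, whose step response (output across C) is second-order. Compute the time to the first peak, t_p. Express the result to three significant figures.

For a series RLC circuit (capacitor voltage as output), ω_n = 1/√(LC) = 1/√(60.1 mH · 62.0 µF) = 518 rad/s.
ζ = (R/2)·√(C/L) = (38.4/2)·√(62.0 µF/60.1 mH) = 0.617.
ω_d = 518·√(1 − 0.617²) = 408 rad/s. t_p = π/ω_d = 0.00770 s.

t_p ≈ 0.00770 s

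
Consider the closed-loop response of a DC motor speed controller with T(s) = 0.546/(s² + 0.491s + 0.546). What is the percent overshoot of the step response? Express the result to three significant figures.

%OS ≈ 33.1%

Comparing the denominator to s² + 2ζω_n s + ω_n²: ω_n = √0.546 = 0.739 rad/s, and 2ζω_n = 0.491 so ζ = 0.491/(2·0.739) = 0.332.
%OS = 100 e^{−πζ/√(1−ζ²)} with ζ = 0.332 gives 33.1%.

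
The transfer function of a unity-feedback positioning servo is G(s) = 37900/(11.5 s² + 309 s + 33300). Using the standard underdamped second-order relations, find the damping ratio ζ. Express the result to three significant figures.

Dividing through by 11.5: denominator becomes s² + 26.87 s + 2896.
So ω_n = √2896 = 53.8 rad/s and ζ = 26.87/(2·53.8) = 0.250.

ζ ≈ 0.250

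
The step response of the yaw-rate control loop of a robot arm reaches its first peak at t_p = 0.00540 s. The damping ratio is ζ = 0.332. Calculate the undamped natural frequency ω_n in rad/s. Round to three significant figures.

ω_n ≈ 617 rad/s

Peak time t_p = π/ω_d, so ω_d = π/t_p = π/0.00540 = 582 rad/s.
ω_n = ω_d/√(1−ζ²) = 582/√0.890 = 617 rad/s.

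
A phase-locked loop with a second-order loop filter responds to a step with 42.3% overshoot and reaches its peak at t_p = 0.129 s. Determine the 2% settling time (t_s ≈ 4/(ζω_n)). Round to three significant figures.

t_s ≈ 0.600 s

The overshoot fixes ζ = −ln(OS)/√(π²+ln²(OS)) = 0.264.
t_p = π/ω_d ⇒ ω_d = 24.4 rad/s; then ω_n = ω_d/√(1−ζ²) = 25.3 rad/s.
t_s ≈ 4/(ζω_n) = 4/(0.264·25.3) = 0.600 s.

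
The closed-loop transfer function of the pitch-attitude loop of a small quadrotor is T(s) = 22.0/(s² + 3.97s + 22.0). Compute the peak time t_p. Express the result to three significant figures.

t_p ≈ 0.739 s

ω_n = √22.0 = 4.69 rad/s; ζ = 3.97/(2·4.69) = 0.423.
ω_d = 4.69·√(1 − 0.423²) = 4.25 rad/s. Then t_p = π/ω_d = 0.739 s.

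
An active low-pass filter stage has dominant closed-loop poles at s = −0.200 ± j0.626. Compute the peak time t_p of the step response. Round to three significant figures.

t_p = π/ω_d with ω_d = 0.626 (the imaginary part), so t_p = 5.02 s.

t_p ≈ 5.02 s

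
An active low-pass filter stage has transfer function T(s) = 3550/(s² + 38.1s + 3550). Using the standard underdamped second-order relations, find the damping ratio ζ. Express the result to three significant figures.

ζ ≈ 0.320

ω_n = √3550 = 59.6 rad/s; ζ = 38.1/(2·59.6) = 0.320.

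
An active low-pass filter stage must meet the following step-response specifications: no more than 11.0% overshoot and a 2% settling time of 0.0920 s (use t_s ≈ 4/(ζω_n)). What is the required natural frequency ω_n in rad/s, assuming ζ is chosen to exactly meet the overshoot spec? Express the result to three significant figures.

ω_n ≈ 75.6 rad/s

Inverting the overshoot relation: ζ = |ln 0.110|/√(π² + ln²0.110) = 0.575.
From t_s ≈ 4/(ζω_n): ω_n = 4/(ζ·t_s) = 4/(0.575·0.0920) = 75.6 rad/s.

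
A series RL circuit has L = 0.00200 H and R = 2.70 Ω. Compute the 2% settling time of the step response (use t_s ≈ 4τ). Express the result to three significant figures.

t_s ≈ 0.00296 s

τ = L/R = 0.00200/2.70 = 0.000741 s.
t_s ≈ 4τ = 0.00296 s.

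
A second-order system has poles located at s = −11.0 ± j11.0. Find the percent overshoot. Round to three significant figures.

%OS ≈ 4.32%

|pole| = ω_n = √(11.0² + 11.0²) = 15.6 rad/s; ζ = cos θ = σ/ω_n = 0.707.
%OS = 100·exp(−πζ/√(1−ζ²)) = 4.32%.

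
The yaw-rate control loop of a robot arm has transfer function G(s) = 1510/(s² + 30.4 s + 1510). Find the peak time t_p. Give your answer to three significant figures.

ω_n = √1510 = 38.9 rad/s; ζ = 30.4/(2·38.9) = 0.391.
The damped frequency ω_d = ω_n√(1−ζ²) = 35.8 rad/s. Then t_p = π/ω_d = 0.0878 s.

t_p ≈ 0.0878 s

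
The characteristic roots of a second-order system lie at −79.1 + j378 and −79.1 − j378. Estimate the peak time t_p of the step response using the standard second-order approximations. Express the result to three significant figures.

t_p ≈ 0.00831 s

t_p = π/ω_d with ω_d = 378 (the imaginary part), so t_p = 0.00831 s.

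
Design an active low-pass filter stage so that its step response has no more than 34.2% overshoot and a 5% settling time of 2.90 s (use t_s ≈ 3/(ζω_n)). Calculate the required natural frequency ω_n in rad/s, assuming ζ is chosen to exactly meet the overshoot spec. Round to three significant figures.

ζ = −ln(OS)/√(π² + (ln OS)²). With OS = 0.342, ln OS = −1.073 and ζ = 1.073/3.320 = 0.323.
Then ω_n = 3/(ζ t_s) = 3/(0.323 × 2.90) = 3.20 rad/s.

ω_n ≈ 3.20 rad/s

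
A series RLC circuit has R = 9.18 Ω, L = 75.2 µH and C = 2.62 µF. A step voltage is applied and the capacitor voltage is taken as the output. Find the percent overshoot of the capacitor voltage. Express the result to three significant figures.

For a series RLC circuit (capacitor voltage as output), ω_n = 1/√(LC) = 1/√(75.2 µH · 2.62 µF) = 71200 rad/s.
ζ = (R/2)·√(C/L) = (9.18/2)·√(2.62 µF/75.2 µH) = 0.857.
%OS = 100 e^{−πζ/√(1−ζ²)} with ζ = 0.857 gives 0.541%.

%OS ≈ 0.541%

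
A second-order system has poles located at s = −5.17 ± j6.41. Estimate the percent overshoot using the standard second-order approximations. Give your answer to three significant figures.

%OS ≈ 7.94%

With σ = 5.17, ω_d = 6.41: ω_n = √(σ²+ω_d²) = 8.24 rad/s, ζ = σ/ω_n = 0.628.
Overshoot: exp(−π·0.628/√(1−0.628²)) = 0.0794, i.e. 7.94%.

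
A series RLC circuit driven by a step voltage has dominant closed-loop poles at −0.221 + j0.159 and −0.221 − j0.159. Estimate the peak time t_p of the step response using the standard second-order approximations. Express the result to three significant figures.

t_p = π/ω_d with ω_d = 0.159 (the imaginary part), so t_p = 19.8 s.

t_p ≈ 19.8 s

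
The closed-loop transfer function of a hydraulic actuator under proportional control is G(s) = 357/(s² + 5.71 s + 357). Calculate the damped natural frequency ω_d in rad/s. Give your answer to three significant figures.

ω_n = √357 = 18.9 rad/s; ζ = 5.71/(2·18.9) = 0.151.
The damped frequency ω_d = ω_n√(1−ζ²) = 18.7 rad/s.

ω_d ≈ 18.7 rad/s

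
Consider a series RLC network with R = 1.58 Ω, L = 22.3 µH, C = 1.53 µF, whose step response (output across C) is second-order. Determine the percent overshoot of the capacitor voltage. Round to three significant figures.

%OS ≈ 51.5%

For a series RLC circuit (capacitor voltage as output), ω_n = 1/√(LC) = 1/√(22.3 µH · 1.53 µF) = 171000 rad/s.
ζ = (R/2)·√(C/L) = (1.58/2)·√(1.53 µF/22.3 µH) = 0.207.
Overshoot: exp(−π·0.207/√(1−0.207²)) = 0.515, i.e. 51.5%.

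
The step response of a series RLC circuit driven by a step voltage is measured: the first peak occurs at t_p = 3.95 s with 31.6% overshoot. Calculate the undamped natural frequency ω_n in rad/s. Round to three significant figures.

ω_n ≈ 0.847 rad/s

The overshoot fixes ζ = −ln(OS)/√(π²+ln²(OS)) = 0.344.
From t_p = π/ω_d, ω_d = π/3.95 = 0.795 rad/s, so ω_n = ω_d/√(1−ζ²) = 0.847 rad/s.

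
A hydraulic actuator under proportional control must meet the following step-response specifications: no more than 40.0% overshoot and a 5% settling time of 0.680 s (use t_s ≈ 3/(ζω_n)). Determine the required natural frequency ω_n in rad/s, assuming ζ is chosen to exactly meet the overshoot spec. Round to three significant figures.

ω_n ≈ 15.8 rad/s

ζ = −ln(OS)/√(π² + (ln OS)²). With OS = 0.400, ln OS = −0.9163 and ζ = 0.9163/3.272 = 0.280.
From t_s ≈ 3/(ζω_n): ω_n = 3/(ζ·t_s) = 3/(0.280·0.680) = 15.8 rad/s.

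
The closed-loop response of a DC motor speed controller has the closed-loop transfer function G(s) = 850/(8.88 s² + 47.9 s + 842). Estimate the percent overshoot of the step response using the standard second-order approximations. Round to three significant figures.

Dividing through by 8.88: denominator becomes s² + 5.394 s + 94.82.
So ω_n = √94.82 = 9.74 rad/s and ζ = 5.394/(2·9.74) = 0.277.
%OS = 100 e^{−πζ/√(1−ζ²)} with ζ = 0.277 gives 40.4%.

%OS ≈ 40.4%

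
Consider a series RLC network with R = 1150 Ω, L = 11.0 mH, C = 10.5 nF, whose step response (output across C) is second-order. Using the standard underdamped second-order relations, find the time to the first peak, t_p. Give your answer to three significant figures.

For a series RLC circuit (capacitor voltage as output), ω_n = 1/√(LC) = 1/√(11.0 mH · 10.5 nF) = 93000 rad/s.
ζ = (R/2)·√(C/L) = (1150/2)·√(10.5 nF/11.0 mH) = 0.562.
The damped frequency ω_d = ω_n√(1−ζ²) = 77000 rad/s. t_p = π/ω_d = 0.0000408 s.

t_p ≈ 0.0000408 s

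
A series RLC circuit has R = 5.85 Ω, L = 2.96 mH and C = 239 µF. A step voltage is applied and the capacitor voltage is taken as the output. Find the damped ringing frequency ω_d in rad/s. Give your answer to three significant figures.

For a series RLC circuit (capacitor voltage as output), ω_n = 1/√(LC) = 1/√(2.96 mH · 239 µF) = 1190 rad/s.
ζ = (R/2)·√(C/L) = (5.85/2)·√(239 µF/2.96 mH) = 0.831.
ω_d = ω_n√(1−ζ²) = 661 rad/s.

ω_d ≈ 661 rad/s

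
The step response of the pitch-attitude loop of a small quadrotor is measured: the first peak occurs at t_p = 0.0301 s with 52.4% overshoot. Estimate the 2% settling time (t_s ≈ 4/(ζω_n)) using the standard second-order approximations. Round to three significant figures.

t_s ≈ 0.186 s

ζ from %OS: ζ = |ln 0.524|/√(π²+ln²0.524) = 0.201.
From t_p = π/ω_d, ω_d = π/0.0301 = 104 rad/s, so ω_n = ω_d/√(1−ζ²) = 107 rad/s.
t_s ≈ 4/(ζω_n) = 4/(0.201·107) = 0.186 s.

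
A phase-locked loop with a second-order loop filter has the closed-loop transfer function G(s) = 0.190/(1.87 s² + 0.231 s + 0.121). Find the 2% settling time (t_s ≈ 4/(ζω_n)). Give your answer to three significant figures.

t_s ≈ 64.8 s

Dividing through by 1.87: denominator becomes s² + 0.1235 s + 0.06471.
So ω_n = √0.06471 = 0.254 rad/s and ζ = 0.1235/(2·0.254) = 0.243.
t_s ≈ 4/(ζω_n) = 64.8 s.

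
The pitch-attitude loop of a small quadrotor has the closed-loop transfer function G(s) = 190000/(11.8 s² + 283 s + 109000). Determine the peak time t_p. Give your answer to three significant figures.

Dividing through by 11.8: denominator becomes s² + 23.98 s + 9237.
So ω_n = √9237 = 96.1 rad/s and ζ = 23.98/(2·96.1) = 0.125.
The damped frequency ω_d = ω_n√(1−ζ²) = 95.4 rad/s. t_p = π/ω_d = 0.0329 s.

t_p ≈ 0.0329 s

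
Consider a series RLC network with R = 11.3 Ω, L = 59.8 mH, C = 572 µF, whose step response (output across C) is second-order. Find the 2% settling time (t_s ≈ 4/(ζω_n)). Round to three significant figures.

t_s ≈ 0.0423 s

For a series RLC circuit (capacitor voltage as output), ω_n = 1/√(LC) = 1/√(59.8 mH · 572 µF) = 171 rad/s.
ζ = (R/2)·√(C/L) = (11.3/2)·√(572 µF/59.8 mH) = 0.553.
t_s ≈ 4/(ζω_n) = 0.0423 s.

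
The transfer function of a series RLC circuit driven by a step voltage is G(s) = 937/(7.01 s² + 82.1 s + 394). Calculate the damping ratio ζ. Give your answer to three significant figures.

Dividing through by 7.01: denominator becomes s² + 11.71 s + 56.21.
So ω_n = √56.21 = 7.50 rad/s and ζ = 11.71/(2·7.50) = 0.781.

ζ ≈ 0.781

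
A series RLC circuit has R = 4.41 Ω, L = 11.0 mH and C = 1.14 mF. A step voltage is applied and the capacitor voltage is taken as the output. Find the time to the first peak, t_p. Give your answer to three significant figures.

t_p ≈ 0.0158 s

For a series RLC circuit (capacitor voltage as output), ω_n = 1/√(LC) = 1/√(11.0 mH · 1.14 mF) = 282 rad/s.
ζ = (R/2)·√(C/L) = (4.41/2)·√(1.14 mF/11.0 mH) = 0.710.
The damped frequency ω_d = ω_n√(1−ζ²) = 199 rad/s. t_p = π/ω_d = 0.0158 s.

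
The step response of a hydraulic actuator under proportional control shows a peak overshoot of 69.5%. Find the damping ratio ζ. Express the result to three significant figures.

From %OS = 100·exp(−πζ/√(1−ζ²)), invert to get ζ = −ln(OS)/√(π² + ln²(OS)) with OS = 0.695.
−ln 0.695 = 0.3638, so ζ = 0.3638/√(π² + 0.1324) = 0.115.

ζ ≈ 0.115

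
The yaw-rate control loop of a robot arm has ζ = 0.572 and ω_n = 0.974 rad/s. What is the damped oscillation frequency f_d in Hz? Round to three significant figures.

f_d ≈ 0.127 Hz

ω_d = ω_n√(1−ζ²) = 0.974·√0.673 = 0.799 rad/s.
f_d = ω_d/(2π) = 0.127 Hz.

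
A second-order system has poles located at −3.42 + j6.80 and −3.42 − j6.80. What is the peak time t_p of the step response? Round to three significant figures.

t_p = π/ω_d with ω_d = 6.80 (the imaginary part), so t_p = 0.462 s.

t_p ≈ 0.462 s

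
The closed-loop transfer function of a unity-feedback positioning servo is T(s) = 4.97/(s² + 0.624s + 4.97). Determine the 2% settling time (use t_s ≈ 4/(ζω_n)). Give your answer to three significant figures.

t_s ≈ 12.8 s

Comparing the denominator to s² + 2ζω_n s + ω_n²: ω_n = √4.97 = 2.23 rad/s, and 2ζω_n = 0.624 so ζ = 0.624/(2·2.23) = 0.140.
t_s ≈ 4/(ζω_n) = 4/(0.140·2.23) = 12.8 s.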